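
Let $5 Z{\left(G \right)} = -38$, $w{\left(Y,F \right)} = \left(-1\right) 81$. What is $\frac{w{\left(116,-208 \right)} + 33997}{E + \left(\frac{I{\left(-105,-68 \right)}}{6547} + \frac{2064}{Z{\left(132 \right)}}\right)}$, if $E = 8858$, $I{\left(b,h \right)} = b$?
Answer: $\frac{4218912988}{1068088679} \approx 3.95$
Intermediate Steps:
$w{\left(Y,F \right)} = -81$
$Z{\left(G \right)} = - \frac{38}{5}$ ($Z{\left(G \right)} = \frac{1}{5} \left(-38\right) = - \frac{38}{5}$)
$\frac{w{\left(116,-208 \right)} + 33997}{E + \left(\frac{I{\left(-105,-68 \right)}}{6547} + \frac{2064}{Z{\left(132 \right)}}\right)} = \frac{-81 + 33997}{8858 + \left(- \frac{105}{6547} + \frac{2064}{- \frac{38}{5}}\right)} = \frac{33916}{8858 + \left(\left(-105\right) \frac{1}{6547} + 2064 \left(- \frac{5}{38}\right)\right)} = \frac{33916}{8858 - \frac{33784515}{124393}} = \frac{33916}{\frac{1068088679}{124393}} = 33916 \cdot \frac{124393}{1068088679} = \frac{4218912988}{1068088679}$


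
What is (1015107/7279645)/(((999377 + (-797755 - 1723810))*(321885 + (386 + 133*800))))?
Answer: -338369/1583366106599975820 ≈ -2.1370e-13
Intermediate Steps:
(1015107/7279645)/(((999377 + (-797755 - 1723810))*(321885 + (386 + 133*800)))) = (1015107*(1/7279645))/(((999377 - 2521565)*(321885 + (386 + 106400)))) = 1015107/(7279645*((-1522188*(321885 + 106786)))) = 1015107/(7279645*((-1522188*428671))) = (1015107/7279645)/(-652517852148) = (1015107/7279645)*(-1/652517852148) = -338369/1583366106599975820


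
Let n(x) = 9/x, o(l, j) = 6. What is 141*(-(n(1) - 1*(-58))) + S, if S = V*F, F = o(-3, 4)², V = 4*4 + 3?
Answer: -8763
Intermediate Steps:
V = 19 (V = 16 + 3 = 19)
F = 36 (F = 6² = 36)
S = 684 (S = 19*36 = 684)
141*(-(n(1) - 1*(-58))) + S = 141*(-(9/1 - 1*(-58))) + 684 = 141*(-(9*1 + 58)) + 684 = 141*(-(9 + 58)) + 684 = 141*(-1*67) + 684 = 141*(-67) + 684 = -9447 + 684 = -8763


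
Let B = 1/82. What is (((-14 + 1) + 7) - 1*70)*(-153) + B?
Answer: 953497/82 ≈ 11628.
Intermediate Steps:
B = 1/82 ≈ 0.012195
(((-14 + 1) + 7) - 1*70)*(-153) + B = (((-14 + 1) + 7) - 1*70)*(-153) + 1/82 = ((-13 + 7) - 70)*(-153) + 1/82 = (-6 - 70)*(-153) + 1/82 = -76*(-153) + 1/82 = 11628 + 1/82 = 953497/82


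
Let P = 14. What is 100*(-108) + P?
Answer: -10786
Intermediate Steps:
100*(-108) + P = 100*(-108) + 14 = -10800 + 14 = -10786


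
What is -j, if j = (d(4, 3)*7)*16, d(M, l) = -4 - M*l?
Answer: 1792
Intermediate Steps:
d(M, l) = -4 - M*l
j = -1792 (j = ((-4 - 1*4*3)*7)*16 = ((-4 - 12)*7)*16 = -16*7*16 = -112*16 = -1792)
-j = -1*(-1792) = 1792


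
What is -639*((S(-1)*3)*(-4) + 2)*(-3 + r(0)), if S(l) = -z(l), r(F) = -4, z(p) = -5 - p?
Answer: -205758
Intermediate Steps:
S(l) = 5 + l (S(l) = -(-5 - l) = 5 + l)
-639*((S(-1)*3)*(-4) + 2)*(-3 + r(0)) = -639*(((5 - 1)*3)*(-4) + 2)*(-3 - 4) = -639*((4*3)*(-4) + 2)*(-7) = -639*(12*(-4) + 2)*(-7) = -639*(-48 + 2)*(-7) = -(-29394)*(-7) = -639*322 = -205758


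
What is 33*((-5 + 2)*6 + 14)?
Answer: -132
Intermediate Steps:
33*((-5 + 2)*6 + 14) = 33*(-3*6 + 14) = 33*(-18 + 14) = 33*(-4) = -132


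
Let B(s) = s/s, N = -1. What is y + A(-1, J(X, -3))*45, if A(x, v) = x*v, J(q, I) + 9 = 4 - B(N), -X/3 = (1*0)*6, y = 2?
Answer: 272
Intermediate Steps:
B(s) = 1
X = 0 (X = -3*1*0*6 = -0*6 = -3*0 = 0)
J(q, I) = -6 (J(q, I) = -9 + (4 - 1*1) = -9 + (4 - 1) = -9 + 3 = -6)
A(x, v) = v*x
y + A(-1, J(X, -3))*45 = 2 - 6*(-1)*45 = 2 + 6*45 = 2 + 270 = 272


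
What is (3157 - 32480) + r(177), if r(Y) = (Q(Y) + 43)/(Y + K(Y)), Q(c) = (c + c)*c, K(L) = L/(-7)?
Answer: -30702119/1062 ≈ -28910.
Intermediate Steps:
K(L) = -L/7 (K(L) = L*(-⅐) = -L/7)
Q(c) = 2*c² (Q(c) = (2*c)*c = 2*c²)
r(Y) = 7*(43 + 2*Y²)/(6*Y) (r(Y) = (2*Y² + 43)/(Y - Y/7) = (43 + 2*Y²)/((6*Y/7)) = (43 + 2*Y²)*(7/(6*Y)) = 7*(43 + 2*Y²)/(6*Y))
(3157 - 32480) + r(177) = (3157 - 32480) + (7/6)*(43 + 2*177²)/177 = -29323 + (7/6)*(1/177)*(43 + 2*31329) = -29323 + (7/6)*(1/177)*(43 + 62658) = -29323 + (7/6)*(1/177)*62701 = -29323 + 438907/1062 = -30702119/1062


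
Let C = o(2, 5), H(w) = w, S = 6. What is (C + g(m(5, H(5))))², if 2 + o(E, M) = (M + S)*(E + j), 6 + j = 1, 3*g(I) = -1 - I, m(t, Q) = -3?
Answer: 10609/9 ≈ 1178.8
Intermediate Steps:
g(I) = -⅓ - I/3 (g(I) = (-1 - I)/3 = -⅓ - I/3)
j = -5 (j = -6 + 1 = -5)
o(E, M) = -2 + (-5 + E)*(6 + M) (o(E, M) = -2 + (M + 6)*(E - 5) = -2 + (6 + M)*(-5 + E) = -2 + (-5 + E)*(6 + M))
C = -35 (C = -32 - 5*5 + 6*2 + 2*5 = -32 - 25 + 12 + 10 = -35)
(C + g(m(5, H(5))))² = (-35 + (-⅓ - ⅓*(-3)))² = (-35 + (-⅓ + 1))² = (-35 + ⅔)² = (-103/3)² = 10609/9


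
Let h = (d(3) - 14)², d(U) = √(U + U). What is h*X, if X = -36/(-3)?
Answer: 2424 - 336*√6 ≈ 1601.0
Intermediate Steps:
d(U) = √2*√U (d(U) = √(2*U) = √2*√U)
X = 12 (X = -36*(-⅓) = 12)
h = (-14 + √6)² (h = (√2*√3 - 14)² = (√6 - 14)² = (-14 + √6)² ≈ 133.41)
h*X = (14 - √6)²*12 = 12*(14 - √6)²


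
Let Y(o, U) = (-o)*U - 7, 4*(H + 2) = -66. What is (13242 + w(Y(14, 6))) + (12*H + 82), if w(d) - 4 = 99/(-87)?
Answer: 380041/29 ≈ 13105.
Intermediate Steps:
H = -37/2 (H = -2 + (¼)*(-66) = -2 - 33/2 = -37/2 ≈ -18.500)
Y(o, U) = -7 - U*o (Y(o, U) = -U*o - 7 = -7 - U*o)
w(d) = 83/29 (w(d) = 4 + 99/(-87) = 4 + 99*(-1/87) = 4 - 33/29 = 83/29)
(13242 + w(Y(14, 6))) + (12*H + 82) = (13242 + 83/29) + (12*(-37/2) + 82) = 384101/29 + (-222 + 82) = 384101/29 - 140 = 380041/29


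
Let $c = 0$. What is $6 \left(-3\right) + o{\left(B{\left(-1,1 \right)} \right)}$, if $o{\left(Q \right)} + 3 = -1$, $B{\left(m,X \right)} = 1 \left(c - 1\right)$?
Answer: $-22$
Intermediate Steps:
$B{\left(m,X \right)} = -1$ ($B{\left(m,X \right)} = 1 \left(0 - 1\right) = 1 \left(-1\right) = -1$)
$o{\left(Q \right)} = -4$ ($o{\left(Q \right)} = -3 - 1 = -4$)
$6 \left(-3\right) + o{\left(B{\left(-1,1 \right)} \right)} = 6 \left(-3\right) - 4 = -18 - 4 = -22$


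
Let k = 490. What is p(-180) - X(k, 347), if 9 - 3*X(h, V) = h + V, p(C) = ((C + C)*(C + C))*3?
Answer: 389076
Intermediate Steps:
p(C) = 12*C² (p(C) = ((2*C)*(2*C))*3 = (4*C²)*3 = 12*C²)
X(h, V) = 3 - V/3 - h/3 (X(h, V) = 3 - (h + V)/3 = 3 - (V + h)/3 = 3 + (-V/3 - h/3) = 3 - V/3 - h/3)
p(-180) - X(k, 347) = 12*(-180)² - (3 - ⅓*347 - ⅓*490) = 12*32400 - (3 - 347/3 - 490/3) = 388800 - 1*(-276) = 388800 + 276 = 389076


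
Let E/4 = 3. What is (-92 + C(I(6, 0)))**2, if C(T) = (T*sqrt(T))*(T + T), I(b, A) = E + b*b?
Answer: 1019224336 - 3391488*sqrt(3) ≈ 1.0134e+9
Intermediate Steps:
E = 12 (E = 4*3 = 12)
I(b, A) = 12 + b**2 (I(b, A) = 12 + b*b = 12 + b**2)
C(T) = 2*T**(5/2) (C(T) = T**(3/2)*(2*T) = 2*T**(5/2))
(-92 + C(I(6, 0)))**2 = (-92 + 2*(12 + 6**2)**(5/2))**2 = (-92 + 2*(12 + 36)**(5/2))**2 = (-92 + 2*48**(5/2))**2 = (-92 + 2*(9216*sqrt(3)))**2 = (-92 + 18432*sqrt(3))**2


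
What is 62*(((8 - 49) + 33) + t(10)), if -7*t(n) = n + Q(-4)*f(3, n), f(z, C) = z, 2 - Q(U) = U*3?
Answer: -6696/7 ≈ -956.57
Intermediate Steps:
Q(U) = 2 - 3*U (Q(U) = 2 - U*3 = 2 - 3*U)
t(n) = -6 - n/7 (t(n) = -(n + (2 - 3*(-4))*3)/7 = -(n + (2 + 12)*3)/7 = -(n + 14*3)/7 = -(n + 42)/7 = -(42 + n)/7 = -6 - n/7)
62*(((8 - 49) + 33) + t(10)) = 62*(((8 - 49) + 33) + (-6 - ⅐*10)) = 62*((-41 + 33) + (-6 - 10/7)) = 62*(-8 - 52/7) = 62*(-108/7) = -6696/7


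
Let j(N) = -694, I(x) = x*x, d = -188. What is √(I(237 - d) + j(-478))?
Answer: √179931 ≈ 424.18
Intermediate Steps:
I(x) = x²
√(I(237 - d) + j(-478)) = √((237 - 1*(-188))² - 694) = √((237 + 188)² - 694) = √(425² - 694) = √(180625 - 694) = √179931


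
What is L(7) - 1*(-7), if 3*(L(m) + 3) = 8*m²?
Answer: 404/3 ≈ 134.67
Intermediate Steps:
L(m) = -3 + 8*m²/3 (L(m) = -3 + (8*m²)/3 = -3 + 8*m²/3)
L(7) - 1*(-7) = (-3 + (8/3)*7²) - 1*(-7) = (-3 + (8/3)*49) + 7 = (-3 + 392/3) + 7 = 383/3 + 7 = 404/3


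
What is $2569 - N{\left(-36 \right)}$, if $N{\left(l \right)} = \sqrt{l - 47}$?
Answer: $2569 - i \sqrt{83} \approx 2569.0 - 9.1104 i$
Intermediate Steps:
$N{\left(l \right)} = \sqrt{-47 + l}$
$2569 - N{\left(-36 \right)} = 2569 - \sqrt{-47 - 36} = 2569 - \sqrt{-83} = 2569 - i \sqrt{83}$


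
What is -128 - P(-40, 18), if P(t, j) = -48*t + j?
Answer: -2066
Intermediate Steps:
P(t, j) = j - 48*t
-128 - P(-40, 18) = -128 - (18 - 48*(-40)) = -128 - (18 + 1920) = -128 - 1*1938 = -128 - 1938 = -2066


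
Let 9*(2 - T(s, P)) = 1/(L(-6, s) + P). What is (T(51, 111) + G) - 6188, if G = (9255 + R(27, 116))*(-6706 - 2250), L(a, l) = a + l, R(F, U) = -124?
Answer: -114823924489/1404 ≈ -8.1783e+7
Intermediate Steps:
T(s, P) = 2 - 1/(9*(-6 + P + s)) (T(s, P) = 2 - 1/(9*((-6 + s) + P)) = 2 - 1/(9*(-6 + P + s)))
G = -81777236 (G = (9255 - 124)*(-6706 - 2250) = 9131*(-8956) = -81777236)
(T(51, 111) + G) - 6188 = ((-109/9 + 2*111 + 2*51)/(-6 + 111 + 51) - 81777236) - 6188 = ((-109/9 + 222 + 102)/156 - 81777236) - 6188 = ((1/156)*(2807/9) - 81777236) - 6188 = (2807/1404 - 81777236) - 6188 = -114815236537/1404 - 6188 = -114823924489/1404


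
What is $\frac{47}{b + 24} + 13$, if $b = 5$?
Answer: $\frac{424}{29} \approx 14.621$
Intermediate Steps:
$\frac{47}{b + 24} + 13 = \frac{47}{5 + 24} + 13 = \frac{47}{29} + 13 = \frac{424}{29}$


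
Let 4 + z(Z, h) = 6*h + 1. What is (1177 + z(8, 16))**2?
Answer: 1612900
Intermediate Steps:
z(Z, h) = -3 + 6*h (z(Z, h) = -4 + (6*h + 1) = -4 + (1 + 6*h) = -3 + 6*h)
(1177 + z(8, 16))**2 = (1177 + (-3 + 6*16))**2 = (1177 + (-3 + 96))**2 = (1177 + 93)**2 = 1270**2 = 1612900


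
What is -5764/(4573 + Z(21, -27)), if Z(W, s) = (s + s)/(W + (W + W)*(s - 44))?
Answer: -1896356/1504523 ≈ -1.2604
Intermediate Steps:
Z(W, s) = 2*s/(W + 2*W*(-44 + s)) (Z(W, s) = (2*s)/(W + (2*W)*(-44 + s)) = (2*s)/(W + 2*W*(-44 + s)) = 2*s/(W + 2*W*(-44 + s)))
-5764/(4573 + Z(21, -27)) = -5764/(4573 + 2*(-27)/(21*(-87 + 2*(-27)))) = -5764/(4573 + 2*(-27)*(1/21)/(-87 - 54)) = -5764/(4573 + 2*(-27)*(1/21)/(-141)) = -5764/(4573 + 2*(-27)*(1/21)*(-1/141)) = -5764/(4573 + 6/329) = -5764/1504523/329 = -5764*329/1504523 = -1896356/1504523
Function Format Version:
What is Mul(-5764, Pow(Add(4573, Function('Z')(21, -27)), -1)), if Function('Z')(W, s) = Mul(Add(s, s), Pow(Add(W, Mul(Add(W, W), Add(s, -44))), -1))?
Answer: Rational(-1896356, 1504523) ≈ -1.2604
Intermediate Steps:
Function('Z')(W, s) = Mul(2, s, Pow(Add(W, Mul(2, W, Add(-44, s))), -1)) (Function('Z')(W, s) = Mul(Mul(2, s), Pow(Add(W, Mul(Mul(2, W), Add(-44, s))), -1)) = Mul(Mul(2, s), Pow(Add(W, Mul(2, W, Add(-44, s))), -1)) = Mul(2, s, Pow(Add(W, Mul(2, W, Add(-44, s))), -1)))
Mul(-5764, Pow(Add(4573, Function('Z')(21, -27)), -1)) = Mul(-5764, Pow(Add(4573, Mul(2, -27, Pow(21, -1), Pow(Add(-87, Mul(2, -27)), -1))), -1)) = Mul(-5764, Pow(Add(4573, Mul(2, -27, Rational(1, 21), Pow(Add(-87, -54), -1))), -1)) = Mul(-5764, Pow(Add(4573, Mul(2, -27, Rational(1, 21), Pow(-141, -1))), -1)) = Mul(-5764, Pow(Add(4573, Mul(2, -27, Rational(1, 21), Rational(-1, 141))), -1)) = Mul(-5764, Pow(Add(4573, Rational(6, 329)), -1)) = Mul(-5764, Pow(Rational(1504523, 329), -1)) = Mul(-5764, Rational(329, 1504523)) = Rational(-1896356, 1504523)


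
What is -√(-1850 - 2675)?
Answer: -5*I*√181 ≈ -67.268*I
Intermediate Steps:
-√(-1850 - 2675) = -√(-4525) = -5*I*√181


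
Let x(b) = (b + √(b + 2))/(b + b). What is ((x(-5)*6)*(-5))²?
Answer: 198 - 90*I*√3 ≈ 198.0 - 155.88*I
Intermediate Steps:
x(b) = (b + √(2 + b))/(2*b) (x(b) = (b + √(2 + b))/((2*b)) = (b + √(2 + b))*(1/(2*b)) = (b + √(2 + b))/(2*b))
((x(-5)*6)*(-5))² = ((((½)*(-5 + √(2 - 5))/(-5))*6)*(-5))² = ((((½)*(-⅕)*(-5 + √(-3)))*6)*(-5))² = ((((½)*(-⅕)*(-5 + I*√3))*6)*(-5))² = (((½ - I*√3/10)*6)*(-5))² = ((3 - 3*I*√3/5)*(-5))² = (-15 + 3*I*√3)²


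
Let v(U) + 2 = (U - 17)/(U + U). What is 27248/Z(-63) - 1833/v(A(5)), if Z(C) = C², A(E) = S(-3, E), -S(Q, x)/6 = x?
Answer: 438499724/289737 ≈ 1513.4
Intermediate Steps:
S(Q, x) = -6*x
A(E) = -6*E
v(U) = -2 + (-17 + U)/(2*U) (v(U) = -2 + (U - 17)/(U + U) = -2 + (-17 + U)/((2*U)) = -2 + (-17 + U)*(1/(2*U)) = -2 + (-17 + U)/(2*U))
27248/Z(-63) - 1833/v(A(5)) = 27248/((-63)²) - 1833*(-60/(-17 - (-18)*5)) = 27248/3969 - 1833*(-60/(-17 - 3*(-30))) = 27248*(1/3969) - 1833*(-60/(-17 + 90)) = 27248/3969 - 1833/((½)*(-1/30)*73) = 27248/3969 - 1833/(-73/60) = 27248/3969 - 1833*(-60/73) = 27248/3969 + 109980/73 = 438499724/289737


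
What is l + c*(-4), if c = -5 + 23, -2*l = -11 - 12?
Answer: -121/2 ≈ -60.500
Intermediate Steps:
l = 23/2 (l = -(-11 - 12)/2 = -½*(-23) = 23/2 ≈ 11.500)
c = 18
l + c*(-4) = 23/2 + 18*(-4) = 23/2 - 72 = -121/2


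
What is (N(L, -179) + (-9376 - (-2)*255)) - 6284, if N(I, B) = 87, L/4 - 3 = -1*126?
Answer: -15063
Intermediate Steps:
L = -492 (L = 12 + 4*(-1*126) = 12 + 4*(-126) = 12 - 504 = -492)
(N(L, -179) + (-9376 - (-2)*255)) - 6284 = (87 + (-9376 - (-2)*255)) - 6284 = (87 + (-9376 - 1*(-510))) - 6284 = (87 + (-9376 + 510)) - 6284 = (87 - 8866) - 6284 = -8779 - 6284 = -15063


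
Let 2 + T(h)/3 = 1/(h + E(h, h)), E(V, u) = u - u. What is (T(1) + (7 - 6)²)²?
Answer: 4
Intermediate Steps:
E(V, u) = 0
T(h) = -6 + 3/h (T(h) = -6 + 3/(h + 0) = -6 + 3/h)
(T(1) + (7 - 6)²)² = ((-6 + 3/1) + (7 - 6)²)² = ((-6 + 3*1) + 1²)² = ((-6 + 3) + 1)² = (-3 + 1)² = (-2)² = 4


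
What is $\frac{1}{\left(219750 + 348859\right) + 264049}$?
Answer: $\frac{1}{832658} \approx 1.201 \cdot 10^{-6}$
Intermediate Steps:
$\frac{1}{\left(219750 + 348859\right) + 264049} = \frac{1}{568609 + 264049} = \frac{1}{832658}$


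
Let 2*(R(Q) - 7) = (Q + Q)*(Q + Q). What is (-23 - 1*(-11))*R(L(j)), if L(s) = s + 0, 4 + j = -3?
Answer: -1260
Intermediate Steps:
j = -7 (j = -4 - 3 = -7)
L(s) = s
R(Q) = 7 + 2*Q² (R(Q) = 7 + ((Q + Q)*(Q + Q))/2 = 7 + ((2*Q)*(2*Q))/2 = 7 + (4*Q²)/2 = 7 + 2*Q²)
(-23 - 1*(-11))*R(L(j)) = (-23 - 1*(-11))*(7 + 2*(-7)²) = (-23 + 11)*(7 + 2*49) = -12*(7 + 98) = -12*105 = -1260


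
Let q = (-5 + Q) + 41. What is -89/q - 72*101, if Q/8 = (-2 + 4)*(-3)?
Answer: -87175/12 ≈ -7264.6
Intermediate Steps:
Q = -48 (Q = 8*((-2 + 4)*(-3)) = 8*(2*(-3)) = 8*(-6) = -48)
q = -12 (q = (-5 - 48) + 41 = -53 + 41 = -12)
-89/q - 72*101 = -89/(-12) - 72*101 = -89*(-1/12) - 7272 = 89/12 - 7272 = -87175/12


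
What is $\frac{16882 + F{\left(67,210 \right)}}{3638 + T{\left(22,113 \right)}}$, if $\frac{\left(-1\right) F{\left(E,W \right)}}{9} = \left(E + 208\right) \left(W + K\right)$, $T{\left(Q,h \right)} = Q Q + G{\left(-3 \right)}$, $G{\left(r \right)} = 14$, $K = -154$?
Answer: $- \frac{60859}{2068} \approx -29.429$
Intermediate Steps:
$T{\left(Q,h \right)} = 14 + Q^{2}$ ($T{\left(Q,h \right)} = Q Q + 14 = Q^{2} + 14 = 14 + Q^{2}$)
$F{\left(E,W \right)} = - 9 \left(-154 + W\right) \left(208 + E\right)$ ($F{\left(E,W \right)} = - 9 \left(E + 208\right) \left(W - 154\right) = - 9 \left(208 + E\right) \left(-154 + W\right) = - 9 \left(-154 + W\right) \left(208 + E\right)$)
$\frac{16882 + F{\left(67,210 \right)}}{3638 + T{\left(22,113 \right)}} = \frac{16882 + \left(288288 - 393120 + 1386 \cdot 67 - 603 \cdot 210\right)}{3638 + \left(14 + 22^{2}\right)} = \frac{16882 + \left(288288 - 393120 + 92862 - 126630\right)}{3638 + \left(14 + 484\right)} = \frac{16882 - 138600}{3638 + 498} = - \frac{121718}{4136} = \left(-121718\right) \frac{1}{4136} = - \frac{60859}{2068}$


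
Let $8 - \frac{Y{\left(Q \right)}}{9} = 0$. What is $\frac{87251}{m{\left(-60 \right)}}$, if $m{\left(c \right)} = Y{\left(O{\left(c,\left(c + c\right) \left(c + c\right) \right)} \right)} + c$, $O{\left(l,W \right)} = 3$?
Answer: $\frac{87251}{12} \approx 7270.9$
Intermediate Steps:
$Y{\left(Q \right)} = 72$ ($Y{\left(Q \right)} = 72 - 0 = 72 + 0 = 72$)
$m{\left(c \right)} = 72 + c$
$\frac{87251}{m{\left(-60 \right)}} = \frac{87251}{72 - 60} = \frac{87251}{12}$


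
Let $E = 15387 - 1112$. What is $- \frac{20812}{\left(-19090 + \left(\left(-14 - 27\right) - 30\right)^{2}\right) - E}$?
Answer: $\frac{5203}{7081} \approx 0.73478$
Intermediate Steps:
$E = 14275$
$- \frac{20812}{\left(-19090 + \left(\left(-14 - 27\right) - 30\right)^{2}\right) - E} = - \frac{20812}{\left(-19090 + \left(\left(-14 - 27\right) - 30\right)^{2}\right) - 14275} = - \frac{20812}{\left(-19090 + \left(-41 - 30\right)^{2}\right) - 14275} = - \frac{20812}{\left(-19090 + \left(-71\right)^{2}\right) - 14275} = - \frac{20812}{\left(-19090 + 5041\right) - 14275} = - \frac{20812}{-14049 - 14275} = - \frac{20812}{-28324} = \left(-20812\right) \left(- \frac{1}{28324}\right) = \frac{5203}{7081}$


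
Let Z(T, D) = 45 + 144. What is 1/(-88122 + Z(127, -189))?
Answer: -1/87933 ≈ -1.1372e-5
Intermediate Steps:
Z(T, D) = 189
1/(-88122 + Z(127, -189)) = 1/(-88122 + 189) = 1/(-87933) = -1/87933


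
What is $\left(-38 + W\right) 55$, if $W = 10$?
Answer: $-1540$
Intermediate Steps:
$\left(-38 + W\right) 55 = \left(-38 + 10\right) 55 = \left(-28\right) 55 = -1540$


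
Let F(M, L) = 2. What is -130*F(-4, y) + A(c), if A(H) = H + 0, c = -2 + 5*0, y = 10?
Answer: -262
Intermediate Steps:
c = -2 (c = -2 + 0 = -2)
A(H) = H
-130*F(-4, y) + A(c) = -130*2 - 2 = -260 - 2 = -262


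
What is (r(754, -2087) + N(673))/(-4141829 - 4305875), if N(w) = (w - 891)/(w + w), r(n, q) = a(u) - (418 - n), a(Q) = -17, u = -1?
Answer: -107289/2842652396 ≈ -3.7743e-5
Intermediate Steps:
r(n, q) = -435 + n (r(n, q) = -17 - (418 - n) = -17 + (-418 + n) = -435 + n)
N(w) = (-891 + w)/(2*w) (N(w) = (-891 + w)/((2*w)) = (1/(2*w))*(-891 + w) = (-891 + w)/(2*w))
(r(754, -2087) + N(673))/(-4141829 - 4305875) = ((-435 + 754) + (½)*(-891 + 673)/673)/(-4141829 - 4305875) = (319 + (½)*(1/673)*(-218))/(-8447704) = (319 - 109/673)*(-1/8447704) = (214578/673)*(-1/8447704) = -107289/2842652396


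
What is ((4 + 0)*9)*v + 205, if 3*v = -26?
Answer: -107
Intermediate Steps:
v = -26/3 (v = (1/3)*(-26) = -26/3 ≈ -8.6667)
((4 + 0)*9)*v + 205 = ((4 + 0)*9)*(-26/3) + 205 = (4*9)*(-26/3) + 205 = 36*(-26/3) + 205 = -312 + 205 = -107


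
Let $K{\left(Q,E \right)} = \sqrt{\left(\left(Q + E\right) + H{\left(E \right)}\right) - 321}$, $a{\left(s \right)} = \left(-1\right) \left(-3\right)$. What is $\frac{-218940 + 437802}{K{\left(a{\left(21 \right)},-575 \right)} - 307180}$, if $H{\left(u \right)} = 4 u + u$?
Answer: $- \frac{8403753645}{11794944521} - \frac{109431 i \sqrt{942}}{23589889042} \approx -0.71249 - 0.00014238 i$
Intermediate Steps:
$H{\left(u \right)} = 5 u$
$a{\left(s \right)} = 3$
$K{\left(Q,E \right)} = \sqrt{-321 + Q + 6 E}$ ($K{\left(Q,E \right)} = \sqrt{\left(\left(Q + E\right) + 5 E\right) - 321} = \sqrt{\left(\left(E + Q\right) + 5 E\right) - 321} = \sqrt{\left(Q + 6 E\right) - 321} = \sqrt{-321 + Q + 6 E}$)
$\frac{-218940 + 437802}{K{\left(a{\left(21 \right)},-575 \right)} - 307180} = \frac{-218940 + 437802}{\sqrt{-321 + 3 + 6 \left(-575\right)} - 307180} = \frac{218862}{\sqrt{-321 + 3 - 3450} - 307180} = \frac{218862}{\sqrt{-3768} - 307180} = \frac{218862}{2 i \sqrt{942} - 307180} = \frac{218862}{-307180 + 2 i \sqrt{942}}$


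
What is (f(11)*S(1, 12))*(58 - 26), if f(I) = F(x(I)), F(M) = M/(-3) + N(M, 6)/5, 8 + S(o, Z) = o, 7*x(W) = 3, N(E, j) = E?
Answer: 64/5 ≈ 12.800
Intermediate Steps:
x(W) = 3/7 (x(W) = (1/7)*3 = 3/7)
S(o, Z) = -8 + o
F(M) = -2*M/15 (F(M) = M/(-3) + M/5 = M*(-1/3) + M*(1/5) = -M/3 + M/5 = -2*M/15)
f(I) = -2/35 (f(I) = -2/15*3/7 = -2/35)
(f(11)*S(1, 12))*(58 - 26) = (-2*(-8 + 1)/35)*(58 - 26) = -2/35*(-7)*32 = (2/5)*32 = 64/5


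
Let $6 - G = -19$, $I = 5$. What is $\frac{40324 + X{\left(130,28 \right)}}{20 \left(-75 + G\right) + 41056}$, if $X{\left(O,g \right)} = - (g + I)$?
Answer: $\frac{40291}{40056} \approx 1.0059$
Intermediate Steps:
$G = 25$ ($G = 6 - -19 = 6 + 19 = 25$)
$X{\left(O,g \right)} = -5 - g$ ($X{\left(O,g \right)} = - (g + 5) = - (5 + g) = -5 - g$)
$\frac{40324 + X{\left(130,28 \right)}}{20 \left(-75 + G\right) + 41056} = \frac{40324 - 33}{20 \left(-75 + 25\right) + 41056} = \frac{40324 - 33}{20 \left(-50\right) + 41056} = \frac{40324 - 33}{-1000 + 41056} = \frac{40291}{40056}$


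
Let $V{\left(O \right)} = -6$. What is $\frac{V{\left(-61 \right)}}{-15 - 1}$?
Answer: $\frac{3}{8} \approx 0.375$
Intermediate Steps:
$\frac{V{\left(-61 \right)}}{-15 - 1} = \frac{1}{-15 - 1} \left(-6\right) = \frac{1}{-16} \left(-6\right) = \left(- \frac{1}{16}\right) \left(-6\right) = \frac{3}{8}$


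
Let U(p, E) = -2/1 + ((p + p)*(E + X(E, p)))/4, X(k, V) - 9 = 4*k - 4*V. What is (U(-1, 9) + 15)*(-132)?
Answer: 2112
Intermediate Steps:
X(k, V) = 9 - 4*V + 4*k (X(k, V) = 9 + (4*k - 4*V) = 9 + (-4*V + 4*k) = 9 - 4*V + 4*k)
U(p, E) = -2 + p*(9 - 4*p + 5*E)/2 (U(p, E) = -2/1 + ((p + p)*(E + (9 - 4*p + 4*E)))/4 = -2*1 + ((2*p)*(9 - 4*p + 5*E))*(1/4) = -2 + (2*p*(9 - 4*p + 5*E))*(1/4) = -2 + p*(9 - 4*p + 5*E)/2)
(U(-1, 9) + 15)*(-132) = ((-2 + (1/2)*9*(-1) + (1/2)*(-1)*(9 - 4*(-1) + 4*9)) + 15)*(-132) = ((-2 - 9/2 + (1/2)*(-1)*(9 + 4 + 36)) + 15)*(-132) = ((-2 - 9/2 + (1/2)*(-1)*49) + 15)*(-132) = ((-2 - 9/2 - 49/2) + 15)*(-132) = (-31 + 15)*(-132) = -16*(-132) = 2112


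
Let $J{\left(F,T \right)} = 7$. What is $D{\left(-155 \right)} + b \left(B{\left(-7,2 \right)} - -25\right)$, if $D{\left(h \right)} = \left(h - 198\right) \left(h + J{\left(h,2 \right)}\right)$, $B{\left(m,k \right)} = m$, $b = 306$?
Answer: $57752$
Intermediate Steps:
$D{\left(h \right)} = \left(-198 + h\right) \left(7 + h\right)$ ($D{\left(h \right)} = \left(h - 198\right) \left(h + 7\right) = \left(-198 + h\right) \left(7 + h\right)$)
$D{\left(-155 \right)} + b \left(B{\left(-7,2 \right)} - -25\right) = \left(-1386 + \left(-155\right)^{2} - -29605\right) + 306 \left(-7 - -25\right) = \left(-1386 + 24025 + 29605\right) + 306 \left(-7 + 25\right) = 52244 + 306 \cdot 18 = 52244 + 5508 = 57752$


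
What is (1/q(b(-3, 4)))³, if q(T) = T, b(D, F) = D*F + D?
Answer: -1/3375 ≈ -0.00029630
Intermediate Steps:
b(D, F) = D + D*F
(1/q(b(-3, 4)))³ = (1/(-3*(1 + 4)))³ = (1/(-3*5))³ = (1/(-15))³ = (-1/15)³ = -1/3375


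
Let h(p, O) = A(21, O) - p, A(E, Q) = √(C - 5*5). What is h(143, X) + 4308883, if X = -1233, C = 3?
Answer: 4308740 + I*√22 ≈ 4.3087e+6 + 4.6904*I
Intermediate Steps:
A(E, Q) = I*√22 (A(E, Q) = √(3 - 5*5) = √(3 - 25) = √(-22) = I*√22)
h(p, O) = -p + I*√22 (h(p, O) = I*√22 - p = -p + I*√22)
h(143, X) + 4308883 = (-1*143 + I*√22) + 4308883 = (-143 + I*√22) + 4308883 = 4308740 + I*√22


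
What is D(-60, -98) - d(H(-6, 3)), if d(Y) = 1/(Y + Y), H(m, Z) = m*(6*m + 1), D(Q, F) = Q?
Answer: -25201/420 ≈ -60.002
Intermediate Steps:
H(m, Z) = m*(1 + 6*m)
d(Y) = 1/(2*Y)
D(-60, -98) - d(H(-6, 3)) = -60 - 1/(2*((-6*(1 + 6*(-6))))) = -60 - 1/(2*((-6*(1 - 36)))) = -60 - 1/(2*((-6*(-35)))) = -60 - 1/(2*210) = -60 - 1*1/420 = -60 - 1/420 = -25201/420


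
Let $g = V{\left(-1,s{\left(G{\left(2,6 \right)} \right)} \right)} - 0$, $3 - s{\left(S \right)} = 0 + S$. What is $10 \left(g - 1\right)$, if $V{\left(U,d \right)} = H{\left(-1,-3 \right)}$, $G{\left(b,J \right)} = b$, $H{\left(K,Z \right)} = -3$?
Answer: $-40$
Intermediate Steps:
$s{\left(S \right)} = 3 - S$ ($s{\left(S \right)} = 3 - \left(0 + S\right) = 3 - S$)
$V{\left(U,d \right)} = -3$
$g = -3$ ($g = -3 - 0 = -3 + 0 = -3$)
$10 \left(g - 1\right) = 10 \left(-3 - 1\right) = 10 \left(-4\right) = -40$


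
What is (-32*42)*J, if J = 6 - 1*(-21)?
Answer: -36288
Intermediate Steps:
J = 27 (J = 6 + 21 = 27)
(-32*42)*J = -32*42*27 = -1344*27 = -36288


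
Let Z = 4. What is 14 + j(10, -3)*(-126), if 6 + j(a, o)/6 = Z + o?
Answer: 3794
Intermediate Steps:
j(a, o) = -12 + 6*o (j(a, o) = -36 + 6*(4 + o) = -36 + (24 + 6*o) = -12 + 6*o)
14 + j(10, -3)*(-126) = 14 + (-12 + 6*(-3))*(-126) = 14 + (-12 - 18)*(-126) = 14 - 30*(-126) = 14 + 3780 = 3794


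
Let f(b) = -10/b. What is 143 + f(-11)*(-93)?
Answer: 643/11 ≈ 58.455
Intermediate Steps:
143 + f(-11)*(-93) = 143 - 10/(-11)*(-93) = 143 - 10*(-1/11)*(-93) = 143 + (10/11)*(-93) = 143 - 930/11 = 643/11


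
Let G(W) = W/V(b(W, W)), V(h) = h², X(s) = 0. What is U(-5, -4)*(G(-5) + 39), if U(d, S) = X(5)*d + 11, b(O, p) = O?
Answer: 2134/5 ≈ 426.80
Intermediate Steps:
U(d, S) = 11 (U(d, S) = 0*d + 11 = 0 + 11 = 11)
G(W) = 1/W (G(W) = W/(W²) = W/W² = 1/W)
U(-5, -4)*(G(-5) + 39) = 11*(1/(-5) + 39) = 11*(-⅕ + 39) = 11*(194/5) = 2134/5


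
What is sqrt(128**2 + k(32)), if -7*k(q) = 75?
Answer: sqrt(802291)/7 ≈ 127.96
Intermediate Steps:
k(q) = -75/7 (k(q) = -1/7*75 = -75/7)
sqrt(128**2 + k(32)) = sqrt(128**2 - 75/7) = sqrt(16384 - 75/7) = sqrt(114613/7) = sqrt(802291)/7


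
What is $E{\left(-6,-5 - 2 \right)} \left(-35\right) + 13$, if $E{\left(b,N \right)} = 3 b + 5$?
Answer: $468$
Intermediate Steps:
$E{\left(b,N \right)} = 5 + 3 b$
$E{\left(-6,-5 - 2 \right)} \left(-35\right) + 13 = \left(5 + 3 \left(-6\right)\right) \left(-35\right) + 13 = \left(5 - 18\right) \left(-35\right) + 13 = \left(-13\right) \left(-35\right) + 13 = 455 + 13 = 468$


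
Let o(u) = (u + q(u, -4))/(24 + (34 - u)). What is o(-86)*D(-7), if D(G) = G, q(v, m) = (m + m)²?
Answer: 77/72 ≈ 1.0694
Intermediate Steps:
q(v, m) = 4*m² (q(v, m) = (2*m)² = 4*m²)
o(u) = (64 + u)/(58 - u) (o(u) = (u + 4*(-4)²)/(24 + (34 - u)) = (u + 4*16)/(58 - u) = (u + 64)/(58 - u) = (64 + u)/(58 - u))
o(-86)*D(-7) = ((-64 - 1*(-86))/(-58 - 86))*(-7) = ((-64 + 86)/(-144))*(-7) = -1/144*22*(-7) = -11/72*(-7) = 77/72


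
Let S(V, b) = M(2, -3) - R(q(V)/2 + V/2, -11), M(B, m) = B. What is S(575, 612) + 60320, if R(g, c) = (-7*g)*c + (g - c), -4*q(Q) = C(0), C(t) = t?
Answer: 37886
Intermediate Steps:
q(Q) = 0 (q(Q) = -¼*0 = 0)
R(g, c) = g - c - 7*c*g (R(g, c) = -7*c*g + (g - c) = g - c - 7*c*g)
S(V, b) = -9 - 39*V (S(V, b) = 2 - ((0/2 + V/2) - 1*(-11) - 7*(-11)*(0/2 + V/2)) = 2 - ((0*(½) + V*(½)) + 11 - 7*(-11)*(0*(½) + V*(½))) = 2 - ((0 + V/2) + 11 - 7*(-11)*(0 + V/2)) = 2 - (V/2 + 11 - 7*(-11)*V/2) = 2 - (V/2 + 11 + 77*V/2) = 2 - (11 + 39*V) = 2 + (-11 - 39*V) = -9 - 39*V)
S(575, 612) + 60320 = (-9 - 39*575) + 60320 = (-9 - 22425) + 60320 = -22434 + 60320 = 37886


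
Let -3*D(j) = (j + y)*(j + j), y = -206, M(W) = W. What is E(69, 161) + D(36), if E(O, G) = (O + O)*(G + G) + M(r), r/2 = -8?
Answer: 48500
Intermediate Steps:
r = -16 (r = 2*(-8) = -16)
E(O, G) = -16 + 4*G*O (E(O, G) = (O + O)*(G + G) - 16 = (2*O)*(2*G) - 16 = 4*G*O - 16 = -16 + 4*G*O)
D(j) = -2*j*(-206 + j)/3 (D(j) = -(j - 206)*(j + j)/3 = -(-206 + j)*2*j/3 = -2*j*(-206 + j)/3)
E(69, 161) + D(36) = (-16 + 4*161*69) + (2/3)*36*(206 - 1*36) = (-16 + 44436) + (2/3)*36*(206 - 36) = 44420 + (2/3)*36*170 = 44420 + 4080 = 48500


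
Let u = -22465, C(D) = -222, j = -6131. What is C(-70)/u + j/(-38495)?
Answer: 29255761/172958035 ≈ 0.16915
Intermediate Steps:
C(-70)/u + j/(-38495) = -222/(-22465) - 6131/(-38495) = -222*(-1/22465) - 6131*(-1/38495) = 222/22465 + 6131/38495 = 29255761/172958035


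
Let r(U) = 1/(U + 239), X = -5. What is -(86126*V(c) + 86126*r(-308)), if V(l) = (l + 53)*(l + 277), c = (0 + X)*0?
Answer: -87244604488/69 ≈ -1.2644e+9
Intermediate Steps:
c = 0 (c = (0 - 5)*0 = -5*0 = 0)
r(U) = 1/(239 + U)
V(l) = (53 + l)*(277 + l)
-(86126*V(c) + 86126*r(-308)) = -(1264415806 + 86126/(239 - 308)) = -86126/(1/((14681 + 0 + 0) + 1/(-69))) = -86126/(1/(14681 - 1/69)) = -86126/(1/(1012988/69)) = -86126/69/1012988 = -86126*1012988/69 = -87244604488/69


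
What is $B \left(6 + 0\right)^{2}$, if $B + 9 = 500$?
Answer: $17676$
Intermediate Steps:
$B = 491$ ($B = -9 + 500 = 491$)
$B \left(6 + 0\right)^{2} = 491 \left(6 + 0\right)^{2} = 491 \cdot 6^{2} = 491 \cdot 36 = 17676$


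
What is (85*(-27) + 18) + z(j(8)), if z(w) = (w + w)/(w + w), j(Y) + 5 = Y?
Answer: -2276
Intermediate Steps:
j(Y) = -5 + Y
z(w) = 1 (z(w) = (2*w)/((2*w)) = (2*w)*(1/(2*w)) = 1)
(85*(-27) + 18) + z(j(8)) = (85*(-27) + 18) + 1 = (-2295 + 18) + 1 = -2277 + 1 = -2276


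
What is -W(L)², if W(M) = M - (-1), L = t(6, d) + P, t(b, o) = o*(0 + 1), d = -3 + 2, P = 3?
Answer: -9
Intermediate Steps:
d = -1
t(b, o) = o (t(b, o) = o*1 = o)
L = 2 (L = -1 + 3 = 2)
W(M) = 1 + M (W(M) = M - 1*(-1) = M + 1 = 1 + M)
-W(L)² = -(1 + 2)² = -1*3² = -1*9 = -9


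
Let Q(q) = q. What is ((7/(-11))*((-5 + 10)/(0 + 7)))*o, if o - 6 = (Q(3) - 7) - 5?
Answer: 15/11 ≈ 1.3636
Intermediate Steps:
o = -3 (o = 6 + ((3 - 7) - 5) = 6 + (-4 - 5) = 6 - 9 = -3)
((7/(-11))*((-5 + 10)/(0 + 7)))*o = ((7/(-11))*((-5 + 10)/(0 + 7)))*(-3) = ((7*(-1/11))*(5/7))*(-3) = -35/(11*7)*(-3) = -7/11*5/7*(-3) = -5/11*(-3) = 15/11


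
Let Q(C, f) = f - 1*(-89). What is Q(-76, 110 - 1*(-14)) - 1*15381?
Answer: -15168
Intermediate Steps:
Q(C, f) = 89 + f (Q(C, f) = f + 89 = 89 + f)
Q(-76, 110 - 1*(-14)) - 1*15381 = (89 + (110 - 1*(-14))) - 1*15381 = (89 + (110 + 14)) - 15381 = (89 + 124) - 15381 = 213 - 15381 = -15168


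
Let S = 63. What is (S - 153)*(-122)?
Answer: 10980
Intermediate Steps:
(S - 153)*(-122) = (63 - 153)*(-122) = -90*(-122) = 10980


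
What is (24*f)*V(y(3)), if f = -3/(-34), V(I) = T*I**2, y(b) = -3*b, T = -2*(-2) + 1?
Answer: 14580/17 ≈ 857.65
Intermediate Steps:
T = 5 (T = 4 + 1 = 5)
V(I) = 5*I**2
f = 3/34 (f = -3*(-1/34) = 3/34 ≈ 0.088235)
(24*f)*V(y(3)) = (24*(3/34))*(5*(-3*3)**2) = 36*(5*(-9)**2)/17 = 36*(5*81)/17 = (36/17)*405 = 14580/17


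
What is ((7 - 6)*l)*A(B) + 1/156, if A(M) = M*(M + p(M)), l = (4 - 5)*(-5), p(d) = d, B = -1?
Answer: 1561/156 ≈ 10.006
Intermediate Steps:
l = 5 (l = -1*(-5) = 5)
A(M) = 2*M² (A(M) = M*(M + M) = M*(2*M) = 2*M²)
((7 - 6)*l)*A(B) + 1/156 = ((7 - 6)*5)*(2*(-1)²) + 1/156 = (1*5)*(2*1) + 1/156 = 5*2 + 1/156 = 10 + 1/156 = 1561/156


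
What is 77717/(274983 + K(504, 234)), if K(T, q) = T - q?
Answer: 77717/275253 ≈ 0.28235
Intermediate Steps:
77717/(274983 + K(504, 234)) = 77717/(274983 + (504 - 1*234)) = 77717/(274983 + (504 - 234)) = 77717/(274983 + 270) = 77717/275253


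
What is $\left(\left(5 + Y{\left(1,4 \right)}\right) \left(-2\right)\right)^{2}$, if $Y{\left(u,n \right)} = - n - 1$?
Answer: $0$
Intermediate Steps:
$Y{\left(u,n \right)} = -1 - n$
$\left(\left(5 + Y{\left(1,4 \right)}\right) \left(-2\right)\right)^{2} = \left(\left(5 - 5\right) \left(-2\right)\right)^{2} = \left(0 \left(-2\right)\right)^{2} = 0^{2} = 0$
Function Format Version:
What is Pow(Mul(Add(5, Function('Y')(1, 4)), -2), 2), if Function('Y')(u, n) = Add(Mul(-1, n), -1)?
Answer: 0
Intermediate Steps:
Function('Y')(u, n) = Add(-1, Mul(-1, n))
Pow(Mul(Add(5, Function('Y')(1, 4)), -2), 2) = Pow(Mul(Add(5, Add(-1, Mul(-1, 4))), -2), 2) = Pow(Mul(Add(5, Add(-1, -4)), -2), 2) = Pow(Mul(Add(5, -5), -2), 2) = Pow(Mul(0, -2), 2) = Pow(0, 2) = 0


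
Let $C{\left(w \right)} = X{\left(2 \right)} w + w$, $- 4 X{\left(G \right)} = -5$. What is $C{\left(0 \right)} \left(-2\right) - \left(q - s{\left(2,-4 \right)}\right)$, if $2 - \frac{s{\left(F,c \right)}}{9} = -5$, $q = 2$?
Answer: $61$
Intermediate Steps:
$X{\left(G \right)} = \frac{5}{4}$ ($X{\left(G \right)} = \left(- \frac{1}{4}\right) \left(-5\right) = \frac{5}{4}$)
$s{\left(F,c \right)} = 63$ ($s{\left(F,c \right)} = 18 - -45 = 18 + 45 = 63$)
$C{\left(w \right)} = \frac{9 w}{4}$ ($C{\left(w \right)} = \frac{5 w}{4} + w = \frac{9 w}{4}$)
$C{\left(0 \right)} \left(-2\right) - \left(q - s{\left(2,-4 \right)}\right) = \frac{9}{4} \cdot 0 \left(-2\right) + \left(63 - 2\right) = 0 \left(-2\right) + \left(63 - 2\right) = 0 + 61 = 61$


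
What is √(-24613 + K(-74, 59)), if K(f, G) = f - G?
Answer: I*√24746 ≈ 157.31*I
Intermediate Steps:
√(-24613 + K(-74, 59)) = √(-24613 + (-74 - 1*59)) = √(-24613 + (-74 - 59)) = √(-24613 - 133) = √(-24746) = I*√24746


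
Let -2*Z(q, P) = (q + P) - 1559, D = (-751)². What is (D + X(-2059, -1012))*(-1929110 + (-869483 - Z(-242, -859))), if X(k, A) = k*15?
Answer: -1492683750068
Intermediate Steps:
X(k, A) = 15*k
D = 564001
Z(q, P) = 1559/2 - P/2 - q/2 (Z(q, P) = -((q + P) - 1559)/2 = -((P + q) - 1559)/2 = -(-1559 + P + q)/2 = 1559/2 - P/2 - q/2)
(D + X(-2059, -1012))*(-1929110 + (-869483 - Z(-242, -859))) = (564001 + 15*(-2059))*(-1929110 + (-869483 - (1559/2 - ½*(-859) - ½*(-242)))) = (564001 - 30885)*(-1929110 + (-869483 - (1559/2 + 859/2 + 121))) = 533116*(-1929110 + (-869483 - 1*1330)) = 533116*(-1929110 + (-869483 - 1330)) = 533116*(-1929110 - 870813) = 533116*(-2799923) = -1492683750068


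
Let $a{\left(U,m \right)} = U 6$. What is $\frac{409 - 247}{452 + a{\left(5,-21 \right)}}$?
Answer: $\frac{81}{241} \approx 0.3361$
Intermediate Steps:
$a{\left(U,m \right)} = 6 U$
$\frac{409 - 247}{452 + a{\left(5,-21 \right)}} = \frac{409 - 247}{452 + 6 \cdot 5} = \frac{162}{452 + 30} = \frac{162}{482} = 162 \cdot \frac{1}{482} = \frac{81}{241}$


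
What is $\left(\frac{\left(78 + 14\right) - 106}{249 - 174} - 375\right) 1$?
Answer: $- \frac{28139}{75} \approx -375.19$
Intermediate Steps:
$\left(\frac{\left(78 + 14\right) - 106}{249 - 174} - 375\right) 1 = \left(\frac{92 - 106}{75} - 375\right) 1 = \left(\left(-14\right) \frac{1}{75} - 375\right) 1 = \left(- \frac{14}{75} - 375\right) 1 = \left(- \frac{28139}{75}\right) 1 = - \frac{28139}{75}$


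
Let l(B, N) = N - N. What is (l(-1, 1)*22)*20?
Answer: 0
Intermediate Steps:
l(B, N) = 0
(l(-1, 1)*22)*20 = (0*22)*20 = 0*20 = 0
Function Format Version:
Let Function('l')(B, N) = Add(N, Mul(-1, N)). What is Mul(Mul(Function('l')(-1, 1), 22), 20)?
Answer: 0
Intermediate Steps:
Function('l')(B, N) = 0
Mul(Mul(Function('l')(-1, 1), 22), 20) = Mul(Mul(0, 22), 20) = Mul(0, 20) = 0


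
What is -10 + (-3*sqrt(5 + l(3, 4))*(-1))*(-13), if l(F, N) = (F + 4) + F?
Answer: -10 - 39*sqrt(15) ≈ -161.05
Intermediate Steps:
l(F, N) = 4 + 2*F (l(F, N) = (4 + F) + F = 4 + 2*F)
-10 + (-3*sqrt(5 + l(3, 4))*(-1))*(-13) = -10 + (-3*sqrt(5 + (4 + 2*3))*(-1))*(-13) = -10 + (-3*sqrt(5 + (4 + 6))*(-1))*(-13) = -10 + (-3*sqrt(5 + 10)*(-1))*(-13) = -10 + (-3*sqrt(15)*(-1))*(-13) = -10 + (3*sqrt(15))*(-13) = -10 - 39*sqrt(15)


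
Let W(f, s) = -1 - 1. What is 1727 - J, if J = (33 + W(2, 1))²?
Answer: 766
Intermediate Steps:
W(f, s) = -2
J = 961 (J = (33 - 2)² = 31² = 961)
1727 - J = 1727 - 1*961 = 1727 - 961 = 766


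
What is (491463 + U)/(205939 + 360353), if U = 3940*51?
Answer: 230801/188764 ≈ 1.2227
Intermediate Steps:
U = 200940
(491463 + U)/(205939 + 360353) = (491463 + 200940)/(205939 + 360353) = 692403/566292 = 692403*(1/566292) = 230801/188764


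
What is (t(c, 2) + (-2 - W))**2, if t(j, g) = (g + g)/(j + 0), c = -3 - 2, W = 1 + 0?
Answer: 361/25 ≈ 14.440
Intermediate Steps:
W = 1
c = -5
t(j, g) = 2*g/j (t(j, g) = (2*g)/j = 2*g/j)
(t(c, 2) + (-2 - W))**2 = (2*2/(-5) + (-2 - 1*1))**2 = (2*2*(-1/5) + (-2 - 1))**2 = (-4/5 - 3)**2 = (-19/5)**2 = 361/25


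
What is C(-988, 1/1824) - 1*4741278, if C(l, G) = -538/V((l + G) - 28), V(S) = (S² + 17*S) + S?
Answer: -15994433581702136862/3373443527233 ≈ -4.7413e+6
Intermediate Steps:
V(S) = S² + 18*S
C(l, G) = -538/((-28 + G + l)*(-10 + G + l)) (C(l, G) = -538*1/((18 + ((l + G) - 28))*((l + G) - 28)) = -538*1/((18 + ((G + l) - 28))*((G + l) - 28)) = -538*1/((18 + (-28 + G + l))*(-28 + G + l)) = -538*1/((-28 + G + l)*(-10 + G + l)) = -538/((-28 + G + l)*(-10 + G + l)))
C(-988, 1/1824) - 1*4741278 = -538/((-28 + 1/1824 - 988)*(-10 + 1/1824 - 988)) - 1*4741278 = -538/((-28 + 1/1824 - 988)*(-10 + 1/1824 - 988)) - 4741278 = -538/((-1853183/1824)*(-1820351/1824)) - 4741278 = -538*(-1824/1853183)*(-1824/1820351) - 4741278 = -1789913088/3373443527233 - 4741278 = -15994433581702136862/3373443527233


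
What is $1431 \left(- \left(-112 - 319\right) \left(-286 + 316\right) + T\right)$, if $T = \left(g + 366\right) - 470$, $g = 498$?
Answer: $19066644$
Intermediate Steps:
$T = 394$ ($T = \left(498 + 366\right) - 470 = 864 - 470 = 394$)
$1431 \left(- \left(-112 - 319\right) \left(-286 + 316\right) + T\right) = 1431 \left(- \left(-112 - 319\right) \left(-286 + 316\right) + 394\right) = 1431 \left(- \left(-431\right) 30 + 394\right) = 1431 \left(\left(-1\right) \left(-12930\right) + 394\right) = 1431 \left(12930 + 394\right) = 1431 \cdot 13324 = 19066644$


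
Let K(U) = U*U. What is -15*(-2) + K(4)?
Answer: 46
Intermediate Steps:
K(U) = U**2
-15*(-2) + K(4) = -15*(-2) + 4**2 = 30 + 16 = 46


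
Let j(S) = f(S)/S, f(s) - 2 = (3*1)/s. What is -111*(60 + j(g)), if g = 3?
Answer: -6771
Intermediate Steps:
f(s) = 2 + 3/s (f(s) = 2 + (3*1)/s = 2 + 3/s)
j(S) = (2 + 3/S)/S
-111*(60 + j(g)) = -111*(60 + (3 + 2*3)/3**2) = -111*(60 + (3 + 6)/9) = -111*(60 + (1/9)*9) = -111*(60 + 1) = -111*61 = -6771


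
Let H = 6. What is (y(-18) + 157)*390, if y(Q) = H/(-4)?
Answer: 60645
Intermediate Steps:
y(Q) = -3/2 (y(Q) = 6/(-4) = 6*(-¼) = -3/2)
(y(-18) + 157)*390 = (-3/2 + 157)*390 = (311/2)*390 = 60645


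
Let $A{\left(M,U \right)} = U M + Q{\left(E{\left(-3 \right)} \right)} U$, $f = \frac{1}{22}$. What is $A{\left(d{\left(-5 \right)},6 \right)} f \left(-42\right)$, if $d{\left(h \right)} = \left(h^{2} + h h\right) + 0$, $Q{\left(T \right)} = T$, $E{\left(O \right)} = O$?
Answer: $- \frac{5922}{11} \approx -538.36$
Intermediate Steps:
$d{\left(h \right)} = 2 h^{2}$ ($d{\left(h \right)} = \left(h^{2} + h^{2}\right) + 0 = 2 h^{2} + 0 = 2 h^{2}$)
$f = \frac{1}{22} \approx 0.045455$
$A{\left(M,U \right)} = - 3 U + M U$ ($A{\left(M,U \right)} = U M - 3 U = M U - 3 U = - 3 U + M U$)
$A{\left(d{\left(-5 \right)},6 \right)} f \left(-42\right) = 6 \left(-3 + 2 \left(-5\right)^{2}\right) \frac{1}{22} \left(-42\right) = 6 \left(-3 + 2 \cdot 25\right) \frac{1}{22} \left(-42\right) = 6 \left(-3 + 50\right) \frac{1}{22} \left(-42\right) = 6 \cdot 47 \cdot \frac{1}{22} \left(-42\right) = 282 \cdot \frac{1}{22} \left(-42\right) = \frac{141}{11} \left(-42\right) = - \frac{5922}{11}$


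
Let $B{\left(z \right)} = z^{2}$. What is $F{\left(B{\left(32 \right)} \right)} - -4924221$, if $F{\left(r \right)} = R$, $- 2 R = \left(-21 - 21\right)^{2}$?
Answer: $4923339$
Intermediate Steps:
$R = -882$ ($R = - \frac{\left(-21 - 21\right)^{2}}{2} = - \frac{\left(-42\right)^{2}}{2} = \left(- \frac{1}{2}\right) 1764 = -882$)
$F{\left(r \right)} = -882$
$F{\left(B{\left(32 \right)} \right)} - -4924221 = -882 - -4924221 = -882 + 4924221 = 4923339$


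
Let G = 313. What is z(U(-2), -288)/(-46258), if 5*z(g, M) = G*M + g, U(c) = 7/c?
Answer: 36059/92516 ≈ 0.38976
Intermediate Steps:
z(g, M) = g/5 + 313*M/5 (z(g, M) = (313*M + g)/5 = (g + 313*M)/5 = g/5 + 313*M/5)
z(U(-2), -288)/(-46258) = ((7/(-2))/5 + (313/5)*(-288))/(-46258) = ((7*(-1/2))/5 - 90144/5)*(-1/46258) = ((1/5)*(-7/2) - 90144/5)*(-1/46258) = (-7/10 - 90144/5)*(-1/46258) = -36059/2*(-1/46258) = 36059/92516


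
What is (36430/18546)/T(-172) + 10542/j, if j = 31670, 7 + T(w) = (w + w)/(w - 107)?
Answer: -609519276/78754089865 ≈ -0.0077395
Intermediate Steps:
T(w) = -7 + 2*w/(-107 + w) (T(w) = -7 + (w + w)/(w - 107) = -7 + (2*w)/(-107 + w) = -7 + 2*w/(-107 + w))
(36430/18546)/T(-172) + 10542/j = (36430/18546)/(((749 - 5*(-172))/(-107 - 172))) + 10542/31670 = (36430*(1/18546))/(((749 + 860)/(-279))) + 10542*(1/31670) = 18215/(9273*((-1/279*1609))) + 5271/15835 = 18215/(9273*(-1609/279)) + 5271/15835 = (18215/9273)*(-279/1609) + 5271/15835 = -1693995/4973419 + 5271/15835 = -609519276/78754089865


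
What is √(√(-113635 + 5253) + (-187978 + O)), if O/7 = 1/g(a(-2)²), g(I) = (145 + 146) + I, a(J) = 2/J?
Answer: √(-4006938537 + 21316*I*√108382)/146 ≈ 0.37966 + 433.56*I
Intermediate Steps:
g(I) = 291 + I
O = 7/292 (O = 7/(291 + (2/(-2))²) = 7/(291 + (2*(-½))²) = 7/(291 + (-1)²) = 7/(291 + 1) = 7/292 ≈ 0.023973)
√(√(-113635 + 5253) + (-187978 + O)) = √(√(-113635 + 5253) + (-187978 + 7/292)) = √(√(-108382) - 54889569/292) = √(I*√108382 - 54889569/292) = √(-54889569/292 + I*√108382)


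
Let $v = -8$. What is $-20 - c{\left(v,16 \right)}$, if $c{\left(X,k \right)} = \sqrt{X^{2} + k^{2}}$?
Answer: $-20 - 8 \sqrt{5} \approx -37.889$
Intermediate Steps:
$-20 - c{\left(v,16 \right)} = -20 - \sqrt{\left(-8\right)^{2} + 16^{2}} = -20 - \sqrt{64 + 256} = -20 - \sqrt{320} = -20 - 8 \sqrt{5}$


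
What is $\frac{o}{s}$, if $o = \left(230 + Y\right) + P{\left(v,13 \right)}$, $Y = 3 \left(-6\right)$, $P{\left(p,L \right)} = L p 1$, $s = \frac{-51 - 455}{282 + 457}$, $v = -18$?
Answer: $\frac{739}{23} \approx 32.13$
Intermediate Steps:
$s = - \frac{506}{739} \approx -0.68471$
$P{\left(p,L \right)} = L p$
$Y = -18$
$o = -22$ ($o = \left(230 - 18\right) + 13 \left(-18\right) = 212 - 234 = -22$)
$\frac{o}{s} = - \frac{22}{- \frac{506}{739}} = \left(-22\right) \left(- \frac{739}{506}\right) = \frac{739}{23}$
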